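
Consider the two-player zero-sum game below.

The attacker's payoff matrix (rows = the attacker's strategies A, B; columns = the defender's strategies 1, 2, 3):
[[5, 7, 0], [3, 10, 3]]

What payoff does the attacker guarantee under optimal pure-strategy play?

3

Row minima: 0, 3 → the attacker's maximin is 3.
Column maxima: 5, 10, 3 → the defender's minimax is 3.
They coincide at (B, 3), so the value is 3.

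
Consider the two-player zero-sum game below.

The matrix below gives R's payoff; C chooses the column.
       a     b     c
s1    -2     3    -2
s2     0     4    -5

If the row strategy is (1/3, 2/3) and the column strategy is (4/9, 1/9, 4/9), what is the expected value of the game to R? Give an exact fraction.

Against (4/9, 1/9, 4/9), each row's expected payoff is s1: -13/9; s2: -16/9.
Taking the (1/3, 2/3)-weighted average: (1/3)·(-13/9) + (2/3)·(-16/9) = -5/3.

-5/3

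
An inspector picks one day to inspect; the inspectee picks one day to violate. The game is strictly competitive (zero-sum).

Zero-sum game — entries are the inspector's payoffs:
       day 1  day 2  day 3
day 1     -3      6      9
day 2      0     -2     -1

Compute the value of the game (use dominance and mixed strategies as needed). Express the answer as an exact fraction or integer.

-6/11

Column day 3 is strictly dominated by day 2 for the inspectee (it gives the inspector more in every row).
The remaining 2×2 game on (day 1, day 2) × (day 1, day 2) has no saddle point. Let the inspector play day 1 with probability p; indifference gives −3p = 6p − 2(1−p), so p = 2/11.
Similarly the inspectee's optimal q on day 1 is 8/11, and the value is -3·(8/11) + (6)·(3/11) = -6/11.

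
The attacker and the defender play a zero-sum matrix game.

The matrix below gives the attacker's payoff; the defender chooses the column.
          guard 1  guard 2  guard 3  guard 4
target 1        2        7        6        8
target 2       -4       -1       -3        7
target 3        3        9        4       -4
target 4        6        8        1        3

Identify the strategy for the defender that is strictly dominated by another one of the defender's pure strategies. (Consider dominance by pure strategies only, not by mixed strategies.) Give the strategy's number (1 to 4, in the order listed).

2

The defender prefers columns that give the attacker less. Compare guard 2 with guard 1: 2 < 7, -4 < -1, 3 < 9, 6 < 8.
So guard 1 strictly dominates guard 2 for the defender; guard 2 is strictly dominated.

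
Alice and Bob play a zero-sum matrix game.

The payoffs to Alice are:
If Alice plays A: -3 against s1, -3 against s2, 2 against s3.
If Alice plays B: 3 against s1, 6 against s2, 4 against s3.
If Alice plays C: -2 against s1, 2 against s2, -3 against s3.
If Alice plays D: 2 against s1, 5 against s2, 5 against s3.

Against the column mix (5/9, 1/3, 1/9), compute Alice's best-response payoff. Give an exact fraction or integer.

37/9

A: (-3)·(5/9) + (-3)·(1/3) + (2)·(1/9) = -22/9.
B: (3)·(5/9) + (6)·(1/3) + (4)·(1/9) = 37/9.
C: (-2)·(5/9) + (2)·(1/3) + (-3)·(1/9) = -7/9.
D: (2)·(5/9) + (5)·(1/3) + (5)·(1/9) = 10/3.
The best pure response is B with expected payoff 37/9.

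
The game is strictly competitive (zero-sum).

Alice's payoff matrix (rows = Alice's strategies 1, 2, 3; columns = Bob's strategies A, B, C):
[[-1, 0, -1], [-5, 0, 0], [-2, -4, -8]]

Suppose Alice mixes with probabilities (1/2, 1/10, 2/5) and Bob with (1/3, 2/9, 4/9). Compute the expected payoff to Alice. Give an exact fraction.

Against (1/3, 2/9, 4/9), each row's expected payoff is 1: -7/9; 2: -5/3; 3: -46/9.
Taking the (1/2, 1/10, 2/5)-weighted average: (1/2)·(-7/9) + (1/10)·(-5/3) + (2/5)·(-46/9) = -13/5.

-13/5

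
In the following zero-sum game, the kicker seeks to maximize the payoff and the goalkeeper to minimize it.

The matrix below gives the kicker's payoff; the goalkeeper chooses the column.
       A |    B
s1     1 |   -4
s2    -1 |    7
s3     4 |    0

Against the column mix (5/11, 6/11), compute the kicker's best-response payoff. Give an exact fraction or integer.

37/11

s1: (1)·(5/11) + (-4)·(6/11) = -19/11.
s2: (-1)·(5/11) + (7)·(6/11) = 37/11.
s3: (4)·(5/11) + (0)·(6/11) = 20/11.
The best pure response is s2 with expected payoff 37/11.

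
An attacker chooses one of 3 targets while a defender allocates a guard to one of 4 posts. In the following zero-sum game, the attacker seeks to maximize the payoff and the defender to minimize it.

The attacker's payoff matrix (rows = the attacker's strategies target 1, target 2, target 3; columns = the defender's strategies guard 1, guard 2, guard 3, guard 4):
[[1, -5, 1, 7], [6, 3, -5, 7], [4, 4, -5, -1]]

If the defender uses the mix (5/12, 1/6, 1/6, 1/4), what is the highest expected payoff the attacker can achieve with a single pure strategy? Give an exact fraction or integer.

47/12

target 1: (1)·(5/12) + (-5)·(1/6) + (1)·(1/6) + (7)·(1/4) = 3/2.
target 2: (6)·(5/12) + (3)·(1/6) + (-5)·(1/6) + (7)·(1/4) = 47/12.
target 3: (4)·(5/12) + (4)·(1/6) + (-5)·(1/6) + (-1)·(1/4) = 5/4.
The best pure response is target 2 with expected payoff 47/12.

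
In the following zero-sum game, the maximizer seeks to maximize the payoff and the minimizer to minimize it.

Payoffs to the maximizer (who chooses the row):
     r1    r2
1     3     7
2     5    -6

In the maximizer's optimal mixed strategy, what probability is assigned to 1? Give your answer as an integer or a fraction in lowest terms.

Row minima are 3 and -6, so the maximizer's maximin is 3; column maxima are 5 and 7, so the minimizer's minimax is 5. These differ, so the equilibrium is in mixed strategies.
Let the maximizer play 1 with probability p. The minimizer is indifferent when 3p + 5(1−p) = 7p − 6(1−p), giving p = 11/15.

11/15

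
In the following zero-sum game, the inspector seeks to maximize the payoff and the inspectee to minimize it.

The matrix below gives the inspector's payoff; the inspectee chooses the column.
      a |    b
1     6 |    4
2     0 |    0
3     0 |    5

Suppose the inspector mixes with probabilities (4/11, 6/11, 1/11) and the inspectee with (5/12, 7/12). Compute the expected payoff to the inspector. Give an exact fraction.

89/44

Against (5/12, 7/12), each row's expected payoff is 1: 29/6; 2: 0; 3: 35/12.
Taking the (4/11, 6/11, 1/11)-weighted average: (4/11)·(29/6) + (6/11)·(0) + (1/11)·(35/12) = 89/44.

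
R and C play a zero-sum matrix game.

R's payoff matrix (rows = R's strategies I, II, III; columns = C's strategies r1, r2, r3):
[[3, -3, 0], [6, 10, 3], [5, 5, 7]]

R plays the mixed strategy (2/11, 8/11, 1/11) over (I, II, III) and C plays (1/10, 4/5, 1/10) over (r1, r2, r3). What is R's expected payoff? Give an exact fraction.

361/55

Against (1/10, 4/5, 1/10), each row's expected payoff is I: -21/10; II: 89/10; III: 26/5.
Taking the (2/11, 8/11, 1/11)-weighted average: (2/11)·(-21/10) + (8/11)·(89/10) + (1/11)·(26/5) = 361/55.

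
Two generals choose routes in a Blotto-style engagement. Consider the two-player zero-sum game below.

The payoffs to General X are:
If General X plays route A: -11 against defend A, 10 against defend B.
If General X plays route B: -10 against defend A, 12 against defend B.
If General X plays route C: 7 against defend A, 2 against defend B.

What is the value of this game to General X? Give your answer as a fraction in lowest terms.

Row route A is strictly dominated by row route B, so General X never plays it.
The remaining 2×2 game on (route B, route C) × (defend A, defend B) has no saddle point. Let General X play route B with probability p; indifference gives −10p + 7(1−p) = 12p + 2(1−p), so p = 5/27.
Similarly General Y's optimal q on defend A is 10/27, and the value is -10·(10/27) + (12)·(17/27) = 104/27.

104/27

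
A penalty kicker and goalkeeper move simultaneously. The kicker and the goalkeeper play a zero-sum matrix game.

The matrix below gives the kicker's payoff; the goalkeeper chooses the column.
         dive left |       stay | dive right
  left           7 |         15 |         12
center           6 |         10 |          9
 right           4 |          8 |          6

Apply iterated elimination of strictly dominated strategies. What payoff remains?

Column dive right is strictly dominated by dive left for the goalkeeper (7<12, 6<9, 4<6); eliminate dive right.
Column stay is strictly dominated by dive left for the goalkeeper (7<15, 6<10, 4<8); eliminate stay.
Row right is strictly dominated by row left (7>4); eliminate right.
Row center is strictly dominated by row left (7>6); eliminate center.
Only (left, dive left) remains, with payoff 7.

7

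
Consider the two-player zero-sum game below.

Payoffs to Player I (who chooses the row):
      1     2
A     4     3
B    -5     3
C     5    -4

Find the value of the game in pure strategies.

Row minima: 3, -5, -4 → Player I's maximin is 3.
Column maxima: 5, 3 → Player II's minimax is 3.
They coincide at (A, 2), so the value is 3.

3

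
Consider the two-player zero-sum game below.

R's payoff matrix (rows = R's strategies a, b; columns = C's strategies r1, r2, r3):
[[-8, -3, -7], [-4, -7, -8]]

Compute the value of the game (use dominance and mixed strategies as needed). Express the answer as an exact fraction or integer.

-36/5

Column r2 is strictly dominated by r3 for C (it gives R more in every row).
The remaining 2×2 game on (a, b) × (r1, r3) has no saddle point. Let R play a with probability p; indifference gives −8p − 4(1−p) = −7p − 8(1−p), so p = 4/5.
Similarly C's optimal q on r1 is 1/5, and the value is -8·(1/5) + (-7)·(4/5) = -36/5.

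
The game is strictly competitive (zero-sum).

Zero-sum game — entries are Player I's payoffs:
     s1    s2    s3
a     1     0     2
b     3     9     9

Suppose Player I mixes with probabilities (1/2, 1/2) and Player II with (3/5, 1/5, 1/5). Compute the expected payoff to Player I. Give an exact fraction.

Against (3/5, 1/5, 1/5), each row's expected payoff is a: 1; b: 27/5.
Taking the (1/2, 1/2)-weighted average: (1/2)·(1) + (1/2)·(27/5) = 16/5.

16/5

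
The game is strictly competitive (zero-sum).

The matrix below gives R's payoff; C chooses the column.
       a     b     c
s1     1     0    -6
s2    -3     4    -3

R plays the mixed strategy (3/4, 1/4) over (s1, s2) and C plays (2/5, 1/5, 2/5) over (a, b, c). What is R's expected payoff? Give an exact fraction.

Against (2/5, 1/5, 2/5), each row's expected payoff is s1: -2; s2: -8/5.
Taking the (3/4, 1/4)-weighted average: (3/4)·(-2) + (1/4)·(-8/5) = -19/10.

-19/10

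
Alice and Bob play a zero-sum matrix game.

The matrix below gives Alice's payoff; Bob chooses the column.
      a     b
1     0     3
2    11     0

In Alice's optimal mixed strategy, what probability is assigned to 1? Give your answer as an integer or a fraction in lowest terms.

Row minima are 0 and 0, so Alice's maximin is 0; column maxima are 11 and 3, so Bob's minimax is 3. These differ, so the equilibrium is in mixed strategies.
Let Alice play 1 with probability p. Bob is indifferent when 11(1−p) = 3p, giving p = 11/14.

11/14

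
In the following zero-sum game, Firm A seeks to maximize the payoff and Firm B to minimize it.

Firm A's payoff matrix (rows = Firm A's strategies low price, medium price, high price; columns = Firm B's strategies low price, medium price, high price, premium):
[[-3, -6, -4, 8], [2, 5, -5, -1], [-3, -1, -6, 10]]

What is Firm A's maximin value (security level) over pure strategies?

-5

The worst-case payoff for each row is low price: -6, medium price: -5, high price: -6.
The best of these is -5.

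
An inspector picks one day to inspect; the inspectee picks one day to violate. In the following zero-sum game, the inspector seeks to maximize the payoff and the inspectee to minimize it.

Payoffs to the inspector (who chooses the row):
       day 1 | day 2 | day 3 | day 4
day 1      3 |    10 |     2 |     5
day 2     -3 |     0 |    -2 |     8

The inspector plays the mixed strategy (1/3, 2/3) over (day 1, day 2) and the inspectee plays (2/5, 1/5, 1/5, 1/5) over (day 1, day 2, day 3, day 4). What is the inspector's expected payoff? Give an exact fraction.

23/15

Against (2/5, 1/5, 1/5, 1/5), each row's expected payoff is day 1: 23/5; day 2: 0.
Taking the (1/3, 2/3)-weighted average: (1/3)·(23/5) + (2/3)·(0) = 23/15.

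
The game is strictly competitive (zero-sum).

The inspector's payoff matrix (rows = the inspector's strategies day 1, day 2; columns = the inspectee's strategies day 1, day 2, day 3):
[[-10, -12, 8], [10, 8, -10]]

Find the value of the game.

Column day 1 is strictly dominated by day 2 for the inspectee (it gives the inspector more in every row).
The remaining 2×2 game on (day 1, day 2) × (day 2, day 3) has no saddle point. Let the inspector play day 1 with probability p; indifference gives −12p + 8(1−p) = 8p − 10(1−p), so p = 9/19.
Similarly the inspectee's optimal q on day 2 is 9/19, and the value is -12·(9/19) + (8)·(10/19) = -28/19.

-28/19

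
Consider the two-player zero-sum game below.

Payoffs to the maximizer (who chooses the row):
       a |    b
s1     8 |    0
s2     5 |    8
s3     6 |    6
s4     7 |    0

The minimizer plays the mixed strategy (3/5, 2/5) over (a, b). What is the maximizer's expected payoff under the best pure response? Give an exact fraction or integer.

31/5

s1: (8)·(3/5) + (0)·(2/5) = 24/5.
s2: (5)·(3/5) + (8)·(2/5) = 31/5.
s3: (6)·(3/5) + (6)·(2/5) = 6.
s4: (7)·(3/5) + (0)·(2/5) = 21/5.
The best pure response is s2 with expected payoff 31/5.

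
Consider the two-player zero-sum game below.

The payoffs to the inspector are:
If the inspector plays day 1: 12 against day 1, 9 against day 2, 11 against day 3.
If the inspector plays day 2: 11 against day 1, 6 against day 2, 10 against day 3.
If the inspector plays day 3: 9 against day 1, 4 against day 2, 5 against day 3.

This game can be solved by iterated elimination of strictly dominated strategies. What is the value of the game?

Row day 2 is strictly dominated by row day 1 (12>11, 9>6, 11>10); eliminate day 2.
Column day 3 is strictly dominated by day 2 for the inspectee (9<11, 4<5); eliminate day 3.
Row day 3 is strictly dominated by row day 1 (12>9, 9>4); eliminate day 3.
Column day 1 is strictly dominated by day 2 for the inspectee (9<12); eliminate day 1.
Only (day 1, day 2) remains, with payoff 9.

9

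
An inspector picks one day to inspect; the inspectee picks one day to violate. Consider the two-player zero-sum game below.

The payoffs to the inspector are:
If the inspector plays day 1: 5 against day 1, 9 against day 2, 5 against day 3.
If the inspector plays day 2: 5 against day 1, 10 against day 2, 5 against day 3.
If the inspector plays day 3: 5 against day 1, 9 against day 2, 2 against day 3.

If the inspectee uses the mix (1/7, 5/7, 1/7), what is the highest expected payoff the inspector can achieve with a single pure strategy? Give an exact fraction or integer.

day 1: (5)·(1/7) + (9)·(5/7) + (5)·(1/7) = 55/7.
day 2: (5)·(1/7) + (10)·(5/7) + (5)·(1/7) = 60/7.
day 3: (5)·(1/7) + (9)·(5/7) + (2)·(1/7) = 52/7.
The best pure response is day 2 with expected payoff 60/7.

60/7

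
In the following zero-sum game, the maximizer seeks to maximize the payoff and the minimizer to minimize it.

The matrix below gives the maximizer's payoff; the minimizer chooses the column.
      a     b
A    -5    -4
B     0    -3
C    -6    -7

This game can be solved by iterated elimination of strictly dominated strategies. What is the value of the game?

-3

Row C is strictly dominated by row A (-5>-6, -4>-7); eliminate C.
Row A is strictly dominated by row B (0>-5, -3>-4); eliminate A.
Column a is strictly dominated by b for the minimizer (-3<0); eliminate a.
Only (B, b) remains, with payoff -3.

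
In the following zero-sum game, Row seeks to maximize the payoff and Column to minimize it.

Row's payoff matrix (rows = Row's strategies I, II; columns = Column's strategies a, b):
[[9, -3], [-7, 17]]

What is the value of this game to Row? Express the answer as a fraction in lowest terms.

Row minima are -3 and -7, so Row's maximin is -3; column maxima are 9 and 17, so Column's minimax is 9. These differ, so the equilibrium is in mixed strategies.
Let Row play I with probability p. Column is indifferent when 9p − 7(1−p) = −3p + 17(1−p), giving p = 2/3.
Let Column play a with probability q. Row is indifferent when 9q − 3(1−q) = −7q + 17(1−q), giving q = 5/9.
The value is 9·(5/9) + (-3)·(4/9) = 11/3.

11/3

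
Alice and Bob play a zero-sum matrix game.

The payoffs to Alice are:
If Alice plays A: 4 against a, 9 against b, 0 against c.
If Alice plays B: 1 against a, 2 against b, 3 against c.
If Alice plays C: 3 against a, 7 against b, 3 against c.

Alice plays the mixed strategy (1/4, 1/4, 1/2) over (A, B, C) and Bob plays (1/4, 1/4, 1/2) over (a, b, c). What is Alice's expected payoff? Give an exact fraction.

27/8

Against (1/4, 1/4, 1/2), each row's expected payoff is A: 13/4; B: 9/4; C: 4.
Taking the (1/4, 1/4, 1/2)-weighted average: (1/4)·(13/4) + (1/4)·(9/4) + (1/2)·(4) = 27/8.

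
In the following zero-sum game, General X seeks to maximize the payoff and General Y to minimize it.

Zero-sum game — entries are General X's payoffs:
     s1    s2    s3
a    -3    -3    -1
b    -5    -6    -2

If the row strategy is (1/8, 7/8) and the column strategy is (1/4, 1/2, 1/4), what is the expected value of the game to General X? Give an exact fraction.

-143/32

Against (1/4, 1/2, 1/4), each row's expected payoff is a: -5/2; b: -19/4.
Taking the (1/8, 7/8)-weighted average: (1/8)·(-5/2) + (7/8)·(-19/4) = -143/32.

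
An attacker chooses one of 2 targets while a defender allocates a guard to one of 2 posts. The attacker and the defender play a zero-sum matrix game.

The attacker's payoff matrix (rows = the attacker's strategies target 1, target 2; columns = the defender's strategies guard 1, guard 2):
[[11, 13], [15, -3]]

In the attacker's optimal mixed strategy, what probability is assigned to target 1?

9/10

Row minima are 11 and -3, so the attacker's maximin is 11; column maxima are 15 and 13, so the defender's minimax is 13. These differ, so the equilibrium is in mixed strategies.
Let the attacker play target 1 with probability p. The defender is indifferent when 11p + 15(1−p) = 13p − 3(1−p), giving p = 9/10.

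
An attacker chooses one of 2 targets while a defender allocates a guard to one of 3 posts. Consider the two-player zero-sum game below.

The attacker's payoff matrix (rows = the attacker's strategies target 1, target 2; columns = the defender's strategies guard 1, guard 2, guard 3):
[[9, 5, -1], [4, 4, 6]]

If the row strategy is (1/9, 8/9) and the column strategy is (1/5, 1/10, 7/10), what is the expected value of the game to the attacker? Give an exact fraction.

224/45

Against (1/5, 1/10, 7/10), each row's expected payoff is target 1: 8/5; target 2: 27/5.
Taking the (1/9, 8/9)-weighted average: (1/9)·(8/5) + (8/9)·(27/5) = 224/45.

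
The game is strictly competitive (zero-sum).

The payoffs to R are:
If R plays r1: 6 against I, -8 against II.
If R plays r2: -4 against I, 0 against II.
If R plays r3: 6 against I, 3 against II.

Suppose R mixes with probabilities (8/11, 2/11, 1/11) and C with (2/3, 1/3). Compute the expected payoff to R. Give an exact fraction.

Against (2/3, 1/3), each row's expected payoff is r1: 4/3; r2: -8/3; r3: 5.
Taking the (8/11, 2/11, 1/11)-weighted average: (8/11)·(4/3) + (2/11)·(-8/3) + (1/11)·(5) = 31/33.

31/33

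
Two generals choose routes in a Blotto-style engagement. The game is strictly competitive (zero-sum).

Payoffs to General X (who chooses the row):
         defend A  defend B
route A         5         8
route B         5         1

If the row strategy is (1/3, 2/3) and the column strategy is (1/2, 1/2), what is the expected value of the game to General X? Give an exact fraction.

Against (1/2, 1/2), each row's expected payoff is route A: 13/2; route B: 3.
Taking the (1/3, 2/3)-weighted average: (1/3)·(13/2) + (2/3)·(3) = 25/6.

25/6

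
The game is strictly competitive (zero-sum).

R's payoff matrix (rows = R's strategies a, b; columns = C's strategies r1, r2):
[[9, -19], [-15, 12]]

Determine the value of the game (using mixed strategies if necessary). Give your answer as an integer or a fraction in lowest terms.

Row minima are -19 and -15, so R's maximin is -15; column maxima are 9 and 12, so C's minimax is 9. These differ, so the equilibrium is in mixed strategies.
Let R play a with probability p. C is indifferent when 9p − 15(1−p) = −19p + 12(1−p), giving p = 27/55.
Let C play r1 with probability q. R is indifferent when 9q − 19(1−q) = −15q + 12(1−q), giving q = 31/55.
The value is 9·(31/55) + (-19)·(24/55) = -177/55.

-177/55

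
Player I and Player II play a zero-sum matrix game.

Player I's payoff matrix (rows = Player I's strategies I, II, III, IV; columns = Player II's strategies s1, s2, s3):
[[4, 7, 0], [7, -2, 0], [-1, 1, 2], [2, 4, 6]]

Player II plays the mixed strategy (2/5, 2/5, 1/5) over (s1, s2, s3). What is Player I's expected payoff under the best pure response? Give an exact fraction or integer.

22/5

I: (4)·(2/5) + (7)·(2/5) + (0)·(1/5) = 22/5.
II: (7)·(2/5) + (-2)·(2/5) + (0)·(1/5) = 2.
III: (-1)·(2/5) + (1)·(2/5) + (2)·(1/5) = 2/5.
IV: (2)·(2/5) + (4)·(2/5) + (6)·(1/5) = 18/5.
The best pure response is I with expected payoff 22/5.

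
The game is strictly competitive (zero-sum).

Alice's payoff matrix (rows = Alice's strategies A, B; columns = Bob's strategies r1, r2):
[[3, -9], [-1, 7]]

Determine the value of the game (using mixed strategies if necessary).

Row minima are -9 and -1, so Alice's maximin is -1; column maxima are 3 and 7, so Bob's minimax is 3. These differ, so the equilibrium is in mixed strategies.
Let Alice play A with probability p. Bob is indifferent when 3p − (1−p) = −9p + 7(1−p), giving p = 2/5.
Let Bob play r1 with probability q. Alice is indifferent when 3q − 9(1−q) = −q + 7(1−q), giving q = 4/5.
The value is 3·(4/5) + (-9)·(1/5) = 3/5.

3/5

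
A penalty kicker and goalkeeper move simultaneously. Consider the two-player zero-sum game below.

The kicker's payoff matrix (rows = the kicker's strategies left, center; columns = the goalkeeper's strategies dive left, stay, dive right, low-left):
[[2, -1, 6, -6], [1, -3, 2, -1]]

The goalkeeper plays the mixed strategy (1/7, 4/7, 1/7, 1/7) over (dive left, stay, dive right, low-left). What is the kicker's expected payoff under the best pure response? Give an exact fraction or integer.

left: (2)·(1/7) + (-1)·(4/7) + (6)·(1/7) + (-6)·(1/7) = -2/7.
center: (1)·(1/7) + (-3)·(4/7) + (2)·(1/7) + (-1)·(1/7) = -10/7.
The best pure response is left with expected payoff -2/7.

-2/7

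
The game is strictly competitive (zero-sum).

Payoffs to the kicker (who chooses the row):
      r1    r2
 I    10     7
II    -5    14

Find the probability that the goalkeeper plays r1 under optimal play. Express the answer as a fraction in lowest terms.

7/22

Row minima are 7 and -5, so the kicker's maximin is 7; column maxima are 10 and 14, so the goalkeeper's minimax is 10. These differ, so the equilibrium is in mixed strategies.
Let the goalkeeper play r1 with probability q. The kicker is indifferent when 10q + 7(1−q) = −5q + 14(1−q), giving q = 7/22.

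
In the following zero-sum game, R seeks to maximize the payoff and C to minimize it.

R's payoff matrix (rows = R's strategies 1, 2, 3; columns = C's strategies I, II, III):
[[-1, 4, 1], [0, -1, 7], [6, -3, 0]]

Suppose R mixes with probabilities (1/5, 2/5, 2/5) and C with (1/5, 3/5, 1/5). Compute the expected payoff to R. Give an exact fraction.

14/25

Against (1/5, 3/5, 1/5), each row's expected payoff is 1: 12/5; 2: 4/5; 3: -3/5.
Taking the (1/5, 2/5, 2/5)-weighted average: (1/5)·(12/5) + (2/5)·(4/5) + (2/5)·(-3/5) = 14/25.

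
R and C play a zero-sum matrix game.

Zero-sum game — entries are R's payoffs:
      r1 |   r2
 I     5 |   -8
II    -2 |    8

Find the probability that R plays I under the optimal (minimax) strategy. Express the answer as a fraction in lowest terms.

10/23

Row minima are -8 and -2, so R's maximin is -2; column maxima are 5 and 8, so C's minimax is 5. These differ, so the equilibrium is in mixed strategies.
Let R play I with probability p. C is indifferent when 5p − 2(1−p) = −8p + 8(1−p), giving p = 10/23.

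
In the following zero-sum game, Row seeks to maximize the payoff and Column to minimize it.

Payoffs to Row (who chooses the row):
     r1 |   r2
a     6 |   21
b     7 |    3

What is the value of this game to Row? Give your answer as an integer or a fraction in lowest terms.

129/19

Row minima are 6 and 3, so Row's maximin is 6; column maxima are 7 and 21, so Column's minimax is 7. These differ, so the equilibrium is in mixed strategies.
Let Row play a with probability p. Column is indifferent when 6p + 7(1−p) = 21p + 3(1−p), giving p = 4/19.
Let Column play r1 with probability q. Row is indifferent when 6q + 21(1−q) = 7q + 3(1−q), giving q = 18/19.
The value is 6·(18/19) + (21)·(1/19) = 129/19.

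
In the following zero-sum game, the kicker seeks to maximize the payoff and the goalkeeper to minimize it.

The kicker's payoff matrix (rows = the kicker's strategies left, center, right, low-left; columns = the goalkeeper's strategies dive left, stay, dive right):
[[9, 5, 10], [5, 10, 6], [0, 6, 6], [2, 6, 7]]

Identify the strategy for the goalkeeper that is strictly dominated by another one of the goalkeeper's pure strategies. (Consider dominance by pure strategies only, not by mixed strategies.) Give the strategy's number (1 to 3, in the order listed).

3

The goalkeeper prefers columns that give the kicker less. Compare dive right with dive left: 9 < 10, 5 < 6, 0 < 6, 2 < 7.
So dive left strictly dominates dive right for the goalkeeper; dive right is strictly dominated.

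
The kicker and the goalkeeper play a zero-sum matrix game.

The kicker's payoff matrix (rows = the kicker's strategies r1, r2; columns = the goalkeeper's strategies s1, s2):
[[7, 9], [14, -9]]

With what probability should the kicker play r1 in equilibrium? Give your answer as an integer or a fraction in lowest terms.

23/25

Row minima are 7 and -9, so the kicker's maximin is 7; column maxima are 14 and 9, so the goalkeeper's minimax is 9. These differ, so the equilibrium is in mixed strategies.
Let the kicker play r1 with probability p. The goalkeeper is indifferent when 7p + 14(1−p) = 9p − 9(1−p), giving p = 23/25.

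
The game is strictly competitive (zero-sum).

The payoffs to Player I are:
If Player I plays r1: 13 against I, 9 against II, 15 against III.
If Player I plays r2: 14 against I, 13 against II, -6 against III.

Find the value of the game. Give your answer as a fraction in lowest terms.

249/25

Column I is strictly dominated by II for Player II (it gives Player I more in every row).
The remaining 2×2 game on (r1, r2) × (II, III) has no saddle point. Let Player I play r1 with probability p; indifference gives 9p + 13(1−p) = 15p − 6(1−p), so p = 19/25.
Similarly Player II's optimal q on II is 21/25, and the value is 9·(21/25) + (15)·(4/25) = 249/25.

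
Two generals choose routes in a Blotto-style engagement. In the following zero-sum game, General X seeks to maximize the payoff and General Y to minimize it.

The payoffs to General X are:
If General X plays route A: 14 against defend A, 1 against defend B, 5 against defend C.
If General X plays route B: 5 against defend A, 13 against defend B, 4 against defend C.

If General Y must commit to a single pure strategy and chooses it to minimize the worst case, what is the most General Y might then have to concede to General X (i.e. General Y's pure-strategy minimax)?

The worst case (largest entry) in each column is defend A: 14, defend B: 13, defend C: 5.
The best (smallest) of these is 5.

5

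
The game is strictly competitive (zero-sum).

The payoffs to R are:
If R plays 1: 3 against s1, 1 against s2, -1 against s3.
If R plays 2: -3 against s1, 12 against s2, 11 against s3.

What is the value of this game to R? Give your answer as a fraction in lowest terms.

5/3

Column s2 is strictly dominated by s3 for C (it gives R more in every row).
The remaining 2×2 game on (1, 2) × (s1, s3) has no saddle point. Let R play 1 with probability p; indifference gives 3p − 3(1−p) = −p + 11(1−p), so p = 7/9.
Similarly C's optimal q on s1 is 2/3, and the value is 3·(2/3) + (-1)·(1/3) = 5/3.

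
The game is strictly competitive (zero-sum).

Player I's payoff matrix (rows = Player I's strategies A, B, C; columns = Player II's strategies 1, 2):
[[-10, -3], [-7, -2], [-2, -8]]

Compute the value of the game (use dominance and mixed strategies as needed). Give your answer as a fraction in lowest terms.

Row A is strictly dominated by row B, so Player I never plays it.
The remaining 2×2 game on (B, C) × (1, 2) has no saddle point. Let Player I play B with probability p; indifference gives −7p − 2(1−p) = −2p − 8(1−p), so p = 6/11.
Similarly Player II's optimal q on 1 is 6/11, and the value is -7·(6/11) + (-2)·(5/11) = -52/11.

-52/11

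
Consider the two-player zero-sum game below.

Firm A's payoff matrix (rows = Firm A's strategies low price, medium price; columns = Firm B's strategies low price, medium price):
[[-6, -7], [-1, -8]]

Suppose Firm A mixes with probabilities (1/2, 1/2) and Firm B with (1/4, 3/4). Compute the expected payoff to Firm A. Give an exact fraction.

Against (1/4, 3/4), each row's expected payoff is low price: -27/4; medium price: -25/4.
Taking the (1/2, 1/2)-weighted average: (1/2)·(-27/4) + (1/2)·(-25/4) = -13/2.

-13/2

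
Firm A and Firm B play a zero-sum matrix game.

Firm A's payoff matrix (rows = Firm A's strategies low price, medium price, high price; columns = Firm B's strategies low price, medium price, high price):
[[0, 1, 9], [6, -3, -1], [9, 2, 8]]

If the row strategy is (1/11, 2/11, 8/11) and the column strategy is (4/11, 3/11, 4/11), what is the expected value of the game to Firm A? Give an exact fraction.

653/121

Against (4/11, 3/11, 4/11), each row's expected payoff is low price: 39/11; medium price: 1; high price: 74/11.
Taking the (1/11, 2/11, 8/11)-weighted average: (1/11)·(39/11) + (2/11)·(1) + (8/11)·(74/11) = 653/121.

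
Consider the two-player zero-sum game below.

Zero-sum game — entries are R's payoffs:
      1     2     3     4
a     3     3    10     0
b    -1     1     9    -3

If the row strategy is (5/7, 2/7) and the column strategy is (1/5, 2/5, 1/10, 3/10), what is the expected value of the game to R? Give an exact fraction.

72/35

Against (1/5, 2/5, 1/10, 3/10), each row's expected payoff is a: 14/5; b: 1/5.
Taking the (5/7, 2/7)-weighted average: (5/7)·(14/5) + (2/7)·(1/5) = 72/35.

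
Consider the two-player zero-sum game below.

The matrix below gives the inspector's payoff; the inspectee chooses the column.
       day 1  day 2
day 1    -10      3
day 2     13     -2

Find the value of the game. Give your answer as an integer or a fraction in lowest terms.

Row minima are -10 and -2, so the inspector's maximin is -2; column maxima are 13 and 3, so the inspectee's minimax is 3. These differ, so the equilibrium is in mixed strategies.
Let the inspector play day 1 with probability p. The inspectee is indifferent when −10p + 13(1−p) = 3p − 2(1−p), giving p = 15/28.
Let the inspectee play day 1 with probability q. The inspector is indifferent when −10q + 3(1−q) = 13q − 2(1−q), giving q = 5/28.
The value is -10·(5/28) + (3)·(23/28) = 19/28.

19/28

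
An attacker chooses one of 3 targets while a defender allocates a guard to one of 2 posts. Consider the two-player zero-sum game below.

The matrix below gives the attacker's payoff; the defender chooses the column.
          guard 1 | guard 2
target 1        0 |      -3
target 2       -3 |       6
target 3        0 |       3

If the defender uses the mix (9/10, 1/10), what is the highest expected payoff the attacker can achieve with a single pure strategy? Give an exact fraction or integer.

target 1: (0)·(9/10) + (-3)·(1/10) = -3/10.
target 2: (-3)·(9/10) + (6)·(1/10) = -21/10.
target 3: (0)·(9/10) + (3)·(1/10) = 3/10.
The best pure response is target 3 with expected payoff 3/10.

3/10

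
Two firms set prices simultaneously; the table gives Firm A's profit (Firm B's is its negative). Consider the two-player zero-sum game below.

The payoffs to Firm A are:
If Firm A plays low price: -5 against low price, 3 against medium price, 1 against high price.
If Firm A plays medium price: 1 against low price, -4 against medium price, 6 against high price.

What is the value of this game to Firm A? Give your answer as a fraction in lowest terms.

Column high price is strictly dominated by low price for Firm B (it gives Firm A more in every row).
The remaining 2×2 game on (low price, medium price) × (low price, medium price) has no saddle point. Let Firm A play low price with probability p; indifference gives −5p + (1−p) = 3p − 4(1−p), so p = 5/13.
Similarly Firm B's optimal q on low price is 7/13, and the value is -5·(7/13) + (3)·(6/13) = -17/13.

-17/13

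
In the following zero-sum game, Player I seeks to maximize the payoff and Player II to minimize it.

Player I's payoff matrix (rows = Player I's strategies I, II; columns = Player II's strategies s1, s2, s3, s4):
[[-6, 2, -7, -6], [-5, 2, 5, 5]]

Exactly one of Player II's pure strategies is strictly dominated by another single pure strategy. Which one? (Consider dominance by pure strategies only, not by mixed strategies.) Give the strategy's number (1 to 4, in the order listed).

2

Player II prefers columns that give Player I less. Compare s2 with s1: -6 < 2, -5 < 2.
So s1 strictly dominates s2 for Player II; s2 is strictly dominated.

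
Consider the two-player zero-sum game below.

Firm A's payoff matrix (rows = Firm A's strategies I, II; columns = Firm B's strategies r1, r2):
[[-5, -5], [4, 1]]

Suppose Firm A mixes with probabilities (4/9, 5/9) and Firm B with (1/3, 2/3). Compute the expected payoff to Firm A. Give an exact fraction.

Against (1/3, 2/3), each row's expected payoff is I: -5; II: 2.
Taking the (4/9, 5/9)-weighted average: (4/9)·(-5) + (5/9)·(2) = -10/9.

-10/9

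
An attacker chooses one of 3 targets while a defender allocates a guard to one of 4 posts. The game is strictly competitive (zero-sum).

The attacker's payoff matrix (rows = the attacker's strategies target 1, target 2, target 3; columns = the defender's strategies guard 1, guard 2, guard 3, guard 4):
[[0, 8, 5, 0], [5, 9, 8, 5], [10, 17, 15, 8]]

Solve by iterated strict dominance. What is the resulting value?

Column guard 3 is strictly dominated by guard 1 for the defender (0<5, 5<8, 10<15); eliminate guard 3.
Column guard 2 is strictly dominated by guard 1 for the defender (0<8, 5<9, 10<17); eliminate guard 2.
Row target 1 is strictly dominated by row target 2 (5>0, 5>0); eliminate target 1.
Row target 2 is strictly dominated by row target 3 (10>5, 8>5); eliminate target 2.
Column guard 1 is strictly dominated by guard 4 for the defender (8<10); eliminate guard 1.
Only (target 3, guard 4) remains, with payoff 8.

8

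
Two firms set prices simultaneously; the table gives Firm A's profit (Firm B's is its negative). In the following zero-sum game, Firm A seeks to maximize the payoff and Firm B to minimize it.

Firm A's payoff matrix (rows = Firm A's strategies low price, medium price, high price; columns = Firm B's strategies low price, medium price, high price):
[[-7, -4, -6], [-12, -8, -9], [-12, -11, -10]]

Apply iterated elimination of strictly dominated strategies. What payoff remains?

Column high price is strictly dominated by low price for Firm B (-7<-6, -12<-9, -12<-10); eliminate high price.
Column medium price is strictly dominated by low price for Firm B (-7<-4, -12<-8, -12<-11); eliminate medium price.
Row medium price is strictly dominated by row low price (-7>-12); eliminate medium price.
Row high price is strictly dominated by row low price (-7>-12); eliminate high price.
Only (low price, low price) remains, with payoff -7.

-7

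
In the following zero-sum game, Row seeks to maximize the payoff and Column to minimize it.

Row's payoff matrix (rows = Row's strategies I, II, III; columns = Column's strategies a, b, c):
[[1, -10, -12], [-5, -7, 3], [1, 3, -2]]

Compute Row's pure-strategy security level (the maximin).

The worst-case payoff for each row is I: -12, II: -7, III: -2.
The best of these is -2.

-2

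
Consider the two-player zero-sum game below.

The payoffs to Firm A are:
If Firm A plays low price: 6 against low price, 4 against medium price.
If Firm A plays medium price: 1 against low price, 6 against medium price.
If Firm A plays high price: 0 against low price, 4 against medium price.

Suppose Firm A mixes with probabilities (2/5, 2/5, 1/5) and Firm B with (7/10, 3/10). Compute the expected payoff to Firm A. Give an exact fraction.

17/5

Against (7/10, 3/10), each row's expected payoff is low price: 27/5; medium price: 5/2; high price: 6/5.
Taking the (2/5, 2/5, 1/5)-weighted average: (2/5)·(27/5) + (2/5)·(5/2) + (1/5)·(6/5) = 17/5.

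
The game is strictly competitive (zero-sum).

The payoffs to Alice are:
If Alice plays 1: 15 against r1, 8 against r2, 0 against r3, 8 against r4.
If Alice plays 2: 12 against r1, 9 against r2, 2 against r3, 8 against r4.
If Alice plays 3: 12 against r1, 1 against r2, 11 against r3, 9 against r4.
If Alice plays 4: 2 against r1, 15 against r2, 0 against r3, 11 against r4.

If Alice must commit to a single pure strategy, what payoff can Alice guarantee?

The worst-case payoff for each row is 1: 0, 2: 2, 3: 1, 4: 0.
The best of these is 2.

2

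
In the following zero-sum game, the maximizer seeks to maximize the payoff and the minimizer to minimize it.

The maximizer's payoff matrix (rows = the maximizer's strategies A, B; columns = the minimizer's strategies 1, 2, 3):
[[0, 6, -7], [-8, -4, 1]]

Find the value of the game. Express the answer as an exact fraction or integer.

-7/2

Column 2 is strictly dominated by 1 for the minimizer (it gives the maximizer more in every row).
The remaining 2×2 game on (A, B) × (1, 3) has no saddle point. Let the maximizer play A with probability p; indifference gives −8(1−p) = −7p + (1−p), so p = 9/16.
Similarly the minimizer's optimal q on 1 is 1/2, and the value is 0·(1/2) + (-7)·(1/2) = -7/2.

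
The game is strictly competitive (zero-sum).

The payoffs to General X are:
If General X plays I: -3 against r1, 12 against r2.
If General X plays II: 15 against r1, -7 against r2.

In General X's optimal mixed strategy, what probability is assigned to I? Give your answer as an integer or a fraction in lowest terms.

22/37

Row minima are -3 and -7, so General X's maximin is -3; column maxima are 15 and 12, so General Y's minimax is 12. These differ, so the equilibrium is in mixed strategies.
Let General X play I with probability p. General Y is indifferent when −3p + 15(1−p) = 12p − 7(1−p), giving p = 22/37.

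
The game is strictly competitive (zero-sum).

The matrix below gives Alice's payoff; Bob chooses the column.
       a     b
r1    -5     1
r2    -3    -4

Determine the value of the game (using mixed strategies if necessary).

-23/7

Row minima are -5 and -4, so Alice's maximin is -4; column maxima are -3 and 1, so Bob's minimax is -3. These differ, so the equilibrium is in mixed strategies.
Let Alice play r1 with probability p. Bob is indifferent when −5p − 3(1−p) = p − 4(1−p), giving p = 1/7.
Let Bob play a with probability q. Alice is indifferent when −5q + (1−q) = −3q − 4(1−q), giving q = 5/7.
The value is -5·(5/7) + (1)·(2/7) = -23/7.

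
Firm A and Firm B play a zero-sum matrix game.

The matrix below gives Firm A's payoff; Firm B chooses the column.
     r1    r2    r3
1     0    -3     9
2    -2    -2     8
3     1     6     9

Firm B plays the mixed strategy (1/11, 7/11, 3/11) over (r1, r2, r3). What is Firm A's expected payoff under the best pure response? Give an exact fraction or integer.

70/11

1: (0)·(1/11) + (-3)·(7/11) + (9)·(3/11) = 6/11.
2: (-2)·(1/11) + (-2)·(7/11) + (8)·(3/11) = 8/11.
3: (1)·(1/11) + (6)·(7/11) + (9)·(3/11) = 70/11.
The best pure response is 3 with expected payoff 70/11.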